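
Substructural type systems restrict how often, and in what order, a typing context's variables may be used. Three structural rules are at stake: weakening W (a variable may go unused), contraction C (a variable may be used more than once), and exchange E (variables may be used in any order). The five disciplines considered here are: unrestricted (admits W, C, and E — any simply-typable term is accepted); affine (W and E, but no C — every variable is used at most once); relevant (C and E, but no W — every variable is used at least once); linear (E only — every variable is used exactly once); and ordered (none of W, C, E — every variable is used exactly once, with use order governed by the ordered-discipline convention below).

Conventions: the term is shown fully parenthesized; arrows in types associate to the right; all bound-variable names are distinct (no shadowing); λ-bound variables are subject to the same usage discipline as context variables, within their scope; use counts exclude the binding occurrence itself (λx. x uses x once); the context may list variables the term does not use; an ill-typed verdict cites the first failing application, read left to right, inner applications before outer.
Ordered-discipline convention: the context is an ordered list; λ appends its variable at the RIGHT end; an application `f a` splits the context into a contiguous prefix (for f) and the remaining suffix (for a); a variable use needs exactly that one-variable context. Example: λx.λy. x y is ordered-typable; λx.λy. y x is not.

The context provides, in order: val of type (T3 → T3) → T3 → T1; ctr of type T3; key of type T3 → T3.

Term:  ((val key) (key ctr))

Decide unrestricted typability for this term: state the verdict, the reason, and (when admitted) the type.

yes — typability at T1 is all that's needed; term : T1
usage: val ×1; ctr ×1; key ×2
order of uses: val, key, key, ctr
typing: well-typed — term : T1
per-discipline verdicts: ordered ✗; linear ✗; affine ✗; relevant ✓; unrestricted ✓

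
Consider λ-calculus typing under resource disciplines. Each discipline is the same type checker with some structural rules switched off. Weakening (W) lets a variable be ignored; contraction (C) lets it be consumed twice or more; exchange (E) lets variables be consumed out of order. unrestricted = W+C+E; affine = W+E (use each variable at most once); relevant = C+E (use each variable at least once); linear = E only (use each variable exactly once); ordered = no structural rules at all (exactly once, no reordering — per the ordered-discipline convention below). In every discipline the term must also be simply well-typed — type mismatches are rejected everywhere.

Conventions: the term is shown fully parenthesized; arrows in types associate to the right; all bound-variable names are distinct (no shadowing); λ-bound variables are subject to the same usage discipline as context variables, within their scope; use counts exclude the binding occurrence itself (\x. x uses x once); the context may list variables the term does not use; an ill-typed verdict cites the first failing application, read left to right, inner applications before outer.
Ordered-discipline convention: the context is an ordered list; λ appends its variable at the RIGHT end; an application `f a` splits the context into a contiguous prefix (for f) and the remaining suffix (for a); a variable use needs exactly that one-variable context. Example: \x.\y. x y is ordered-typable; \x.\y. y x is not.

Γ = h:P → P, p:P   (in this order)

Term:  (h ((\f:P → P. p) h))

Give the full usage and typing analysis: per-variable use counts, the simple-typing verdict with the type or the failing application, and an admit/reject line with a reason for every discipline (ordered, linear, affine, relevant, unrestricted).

variable uses: h: 2×, p: 1×, f [bound]: 0×
uses in reading order: h, p, h
typing: the term checks, with type P
ordered: ✗, uses contraction: h ×2; f left unused
linear: ✗, uses contraction: h ×2; f left unused
affine: ✗, uses contraction: h ×2
relevant: ✗, f left unused
unrestricted: ✓, well-typed at P; no restrictions here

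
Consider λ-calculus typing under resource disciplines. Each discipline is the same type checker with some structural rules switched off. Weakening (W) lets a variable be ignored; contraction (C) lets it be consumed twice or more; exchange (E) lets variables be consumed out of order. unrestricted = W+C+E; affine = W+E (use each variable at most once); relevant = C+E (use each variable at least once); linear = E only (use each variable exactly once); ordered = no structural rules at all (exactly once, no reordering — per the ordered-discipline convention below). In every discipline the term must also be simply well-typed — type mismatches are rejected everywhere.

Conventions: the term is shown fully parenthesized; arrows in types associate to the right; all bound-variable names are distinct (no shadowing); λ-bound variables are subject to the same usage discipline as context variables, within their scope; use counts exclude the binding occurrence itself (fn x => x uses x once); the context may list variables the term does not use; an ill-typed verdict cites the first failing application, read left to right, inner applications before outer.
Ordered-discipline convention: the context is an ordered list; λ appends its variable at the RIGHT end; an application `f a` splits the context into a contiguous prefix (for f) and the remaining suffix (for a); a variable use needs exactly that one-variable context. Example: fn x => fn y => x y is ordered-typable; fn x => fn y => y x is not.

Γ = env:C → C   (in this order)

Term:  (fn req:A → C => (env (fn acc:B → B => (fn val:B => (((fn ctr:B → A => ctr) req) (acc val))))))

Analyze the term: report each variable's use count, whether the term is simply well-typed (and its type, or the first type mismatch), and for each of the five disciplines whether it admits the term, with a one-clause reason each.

counts: env=1, req (bound)=1, acc (bound)=1, val (bound)=1, ctr (bound)=1
use order (left to right): env, ctr, req, acc, val
typing: ill-typed: argument of type A → C where B → A is required
ordered: ✗ — fails simple typing
linear: ✗ — a type mismatch blocks all five
affine: ✗ — the type mismatch rejects it
relevant: ✗ — not simply typable
unrestricted: ✗ — fails simple typing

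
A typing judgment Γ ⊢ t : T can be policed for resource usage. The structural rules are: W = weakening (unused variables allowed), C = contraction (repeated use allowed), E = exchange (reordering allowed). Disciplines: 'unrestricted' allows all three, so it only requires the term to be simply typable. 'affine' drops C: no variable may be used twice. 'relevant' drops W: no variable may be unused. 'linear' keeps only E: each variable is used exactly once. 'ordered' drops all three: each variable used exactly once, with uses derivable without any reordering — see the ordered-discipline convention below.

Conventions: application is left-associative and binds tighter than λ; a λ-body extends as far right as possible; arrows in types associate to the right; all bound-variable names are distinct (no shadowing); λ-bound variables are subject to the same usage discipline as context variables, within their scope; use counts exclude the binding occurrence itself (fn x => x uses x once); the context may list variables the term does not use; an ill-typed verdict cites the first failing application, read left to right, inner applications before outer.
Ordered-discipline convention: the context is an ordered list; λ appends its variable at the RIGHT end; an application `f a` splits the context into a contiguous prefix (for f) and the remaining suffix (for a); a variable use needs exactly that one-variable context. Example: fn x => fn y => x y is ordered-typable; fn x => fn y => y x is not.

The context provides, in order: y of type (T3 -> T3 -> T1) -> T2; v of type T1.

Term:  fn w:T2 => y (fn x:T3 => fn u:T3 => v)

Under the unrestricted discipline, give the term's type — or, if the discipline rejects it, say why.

term : T2 -> T2
counts: y=1, v=1, w (λ-bound)=0, x (λ-bound)=0, u (λ-bound)=0
order of uses: y, v
typing: ✓ — T2 -> T2
per-discipline verdicts: ordered ✗ | linear ✗ | affine ✓ | relevant ✗ | unrestricted ✓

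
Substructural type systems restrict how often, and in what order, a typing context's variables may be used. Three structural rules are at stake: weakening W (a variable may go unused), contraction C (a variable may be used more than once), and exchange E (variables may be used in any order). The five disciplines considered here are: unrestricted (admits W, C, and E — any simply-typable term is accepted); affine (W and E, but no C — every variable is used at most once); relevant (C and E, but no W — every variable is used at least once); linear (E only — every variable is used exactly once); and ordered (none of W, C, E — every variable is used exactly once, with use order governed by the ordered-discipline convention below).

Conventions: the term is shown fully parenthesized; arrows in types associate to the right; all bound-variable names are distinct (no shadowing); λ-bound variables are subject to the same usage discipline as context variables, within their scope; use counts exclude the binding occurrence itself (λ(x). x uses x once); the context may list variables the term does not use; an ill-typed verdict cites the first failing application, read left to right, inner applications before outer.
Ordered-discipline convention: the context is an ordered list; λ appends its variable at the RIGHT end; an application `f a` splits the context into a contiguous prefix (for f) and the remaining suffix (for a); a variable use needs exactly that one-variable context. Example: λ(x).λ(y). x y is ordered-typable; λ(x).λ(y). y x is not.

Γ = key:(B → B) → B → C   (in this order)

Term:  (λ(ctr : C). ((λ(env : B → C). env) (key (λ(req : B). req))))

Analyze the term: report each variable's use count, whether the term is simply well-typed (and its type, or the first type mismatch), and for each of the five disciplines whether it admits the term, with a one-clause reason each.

counts: key: 1×, ctr (bound): 0×, env (bound): 1×, req (bound): 1×
use order (left to right): env, key, req
typing: the term checks, with type C → B → C
ordered ✗ (unused: ctr — weakening required)
linear ✗ (unused: ctr — weakening required)
affine ✓ (key, ctr, env, req: no repeats, contraction unneeded)
relevant ✗ (unused: ctr — weakening required)
unrestricted ✓ (type-checks (C → B → C) and nothing is barred)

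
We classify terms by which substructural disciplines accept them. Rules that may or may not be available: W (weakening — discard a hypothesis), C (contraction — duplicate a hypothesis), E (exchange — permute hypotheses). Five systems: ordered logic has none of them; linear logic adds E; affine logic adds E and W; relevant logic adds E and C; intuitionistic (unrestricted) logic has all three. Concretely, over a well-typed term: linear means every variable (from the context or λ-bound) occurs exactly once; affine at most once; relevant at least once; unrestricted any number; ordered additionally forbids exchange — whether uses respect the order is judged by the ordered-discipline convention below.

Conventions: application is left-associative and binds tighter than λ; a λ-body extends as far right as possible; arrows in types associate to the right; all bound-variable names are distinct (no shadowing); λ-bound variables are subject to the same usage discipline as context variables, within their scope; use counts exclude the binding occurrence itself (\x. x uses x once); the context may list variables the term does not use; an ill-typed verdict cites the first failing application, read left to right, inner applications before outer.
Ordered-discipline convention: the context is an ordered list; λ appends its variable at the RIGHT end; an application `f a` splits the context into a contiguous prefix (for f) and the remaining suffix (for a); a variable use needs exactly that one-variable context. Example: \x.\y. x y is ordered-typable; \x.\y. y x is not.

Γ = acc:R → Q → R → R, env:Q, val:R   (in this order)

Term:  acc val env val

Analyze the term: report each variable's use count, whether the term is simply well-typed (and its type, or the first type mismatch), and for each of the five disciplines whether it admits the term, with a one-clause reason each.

usage: acc: 1; env: 1; val: 2
use order (left to right): acc, val, env, val
typing: well-typed — term : R
ordered: ✗, needs contraction — val ×2
linear: ✗, needs contraction — val ×2
affine: ✗, needs contraction — val ×2
relevant: ✓, at least one use each (acc, env, val)
unrestricted: ✓, type-checks (R) and nothing is barred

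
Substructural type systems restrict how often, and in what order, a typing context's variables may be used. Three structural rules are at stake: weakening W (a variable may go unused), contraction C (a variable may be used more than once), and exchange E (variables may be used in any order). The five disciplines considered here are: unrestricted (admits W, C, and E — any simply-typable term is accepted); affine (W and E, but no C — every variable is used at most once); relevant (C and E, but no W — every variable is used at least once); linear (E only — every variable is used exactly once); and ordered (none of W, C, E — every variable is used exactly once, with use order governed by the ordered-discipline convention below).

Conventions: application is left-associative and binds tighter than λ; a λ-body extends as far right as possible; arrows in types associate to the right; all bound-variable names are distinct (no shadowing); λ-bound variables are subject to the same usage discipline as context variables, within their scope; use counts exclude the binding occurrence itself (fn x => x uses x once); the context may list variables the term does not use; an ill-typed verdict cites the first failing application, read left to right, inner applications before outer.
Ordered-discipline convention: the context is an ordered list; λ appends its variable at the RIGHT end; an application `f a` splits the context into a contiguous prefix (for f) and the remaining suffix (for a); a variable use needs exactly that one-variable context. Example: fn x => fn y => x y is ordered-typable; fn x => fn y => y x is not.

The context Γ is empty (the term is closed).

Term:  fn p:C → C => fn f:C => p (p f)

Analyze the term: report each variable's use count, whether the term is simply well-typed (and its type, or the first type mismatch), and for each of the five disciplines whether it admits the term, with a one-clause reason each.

variable uses: p (λ-bound) ×2; f (λ-bound) ×1
use order (left to right): p, p, f
typing: the term checks, with type (C → C) → C → C
ordered: ✗ — p ×2 used more than once (contraction)
linear: ✗ — p ×2 used more than once (contraction)
affine: ✗ — p ×2 used more than once (contraction)
relevant: ✓ — none of p, f goes unused
unrestricted: ✓ — well-typed at (C → C) → C → C; no restrictions here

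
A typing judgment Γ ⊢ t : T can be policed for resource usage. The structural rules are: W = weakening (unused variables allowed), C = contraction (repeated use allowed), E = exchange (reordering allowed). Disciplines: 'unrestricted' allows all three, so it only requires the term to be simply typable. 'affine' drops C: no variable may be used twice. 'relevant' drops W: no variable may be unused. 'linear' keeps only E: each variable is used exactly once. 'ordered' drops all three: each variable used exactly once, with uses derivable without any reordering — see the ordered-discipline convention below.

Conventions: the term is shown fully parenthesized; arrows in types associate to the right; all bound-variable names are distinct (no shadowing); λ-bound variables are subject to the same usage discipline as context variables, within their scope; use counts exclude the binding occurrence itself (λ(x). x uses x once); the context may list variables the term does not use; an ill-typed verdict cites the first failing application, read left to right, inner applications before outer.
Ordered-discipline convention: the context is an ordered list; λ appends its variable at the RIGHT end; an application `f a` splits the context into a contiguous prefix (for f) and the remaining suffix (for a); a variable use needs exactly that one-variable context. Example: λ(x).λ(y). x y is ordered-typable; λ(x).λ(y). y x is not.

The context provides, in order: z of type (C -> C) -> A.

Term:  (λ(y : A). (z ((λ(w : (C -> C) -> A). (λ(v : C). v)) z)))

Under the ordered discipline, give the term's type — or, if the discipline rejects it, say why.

not well-typed under ordered — z ×2 used more than once (contraction); unused: y, w — weakening required
counts: z ×2, y [bound] ×0, w [bound] ×0, v [bound] ×1
use order (left to right): z, v, z
typing: the term checks, with type A -> A
all disciplines: ordered ✗ | linear ✗ | affine ✗ | relevant ✗ | unrestricted ✓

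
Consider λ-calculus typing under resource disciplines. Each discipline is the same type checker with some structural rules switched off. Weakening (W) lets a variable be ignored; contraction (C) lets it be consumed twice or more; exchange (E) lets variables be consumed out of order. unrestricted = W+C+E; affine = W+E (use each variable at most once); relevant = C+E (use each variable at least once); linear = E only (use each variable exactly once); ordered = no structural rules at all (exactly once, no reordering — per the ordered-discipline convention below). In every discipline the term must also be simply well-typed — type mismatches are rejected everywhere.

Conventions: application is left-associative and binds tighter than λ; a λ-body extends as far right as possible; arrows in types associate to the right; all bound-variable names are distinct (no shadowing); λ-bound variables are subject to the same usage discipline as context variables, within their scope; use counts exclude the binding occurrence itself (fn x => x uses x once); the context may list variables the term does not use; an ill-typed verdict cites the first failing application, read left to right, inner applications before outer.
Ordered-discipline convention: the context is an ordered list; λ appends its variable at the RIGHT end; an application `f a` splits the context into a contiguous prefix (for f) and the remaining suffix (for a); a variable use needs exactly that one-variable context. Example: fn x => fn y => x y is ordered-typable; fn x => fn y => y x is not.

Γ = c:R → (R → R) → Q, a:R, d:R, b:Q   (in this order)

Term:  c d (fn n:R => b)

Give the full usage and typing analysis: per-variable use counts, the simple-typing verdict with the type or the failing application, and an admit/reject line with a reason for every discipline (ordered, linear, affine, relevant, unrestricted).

use counts: c: 1; a: 0; d: 1; b: 1; n (bound): 0
left-to-right use order: c, d, b
typing: ill-typed: a function awaiting R → R gets R → Q
ordered ✗ (not simply typable)
linear ✗ (fails simple typing)
affine ✗ (a type mismatch blocks all five)
relevant ✗ (the type mismatch rejects it)
unrestricted ✗ (not simply typable)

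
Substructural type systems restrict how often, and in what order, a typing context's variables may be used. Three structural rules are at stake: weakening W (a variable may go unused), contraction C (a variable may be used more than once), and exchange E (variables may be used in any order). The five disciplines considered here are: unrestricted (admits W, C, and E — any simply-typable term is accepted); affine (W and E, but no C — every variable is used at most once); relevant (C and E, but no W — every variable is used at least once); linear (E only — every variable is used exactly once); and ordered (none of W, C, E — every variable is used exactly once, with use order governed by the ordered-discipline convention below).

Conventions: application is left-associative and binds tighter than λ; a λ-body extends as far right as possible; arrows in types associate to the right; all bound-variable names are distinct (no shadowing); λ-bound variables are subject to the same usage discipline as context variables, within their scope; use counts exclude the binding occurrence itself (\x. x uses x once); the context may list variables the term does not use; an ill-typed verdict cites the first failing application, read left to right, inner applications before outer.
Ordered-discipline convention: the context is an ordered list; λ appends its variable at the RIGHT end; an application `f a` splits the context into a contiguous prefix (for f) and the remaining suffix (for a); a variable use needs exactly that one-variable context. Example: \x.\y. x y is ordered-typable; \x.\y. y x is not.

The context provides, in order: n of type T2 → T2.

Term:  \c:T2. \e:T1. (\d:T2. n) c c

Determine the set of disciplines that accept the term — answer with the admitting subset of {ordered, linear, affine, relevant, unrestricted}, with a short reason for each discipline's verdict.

admitted in: unrestricted
use counts: n: 1, c (bound): 2, e (bound): 0, d (bound): 0
order of uses: n, c, c
typing: well-typed at T2 → T1 → T2
ordered ✗ (needs contraction — c ×2; unused: e, d — weakening required)
linear ✗ (needs contraction — c ×2; unused: e, d — weakening required)
affine ✗ (needs contraction — c ×2)
relevant ✗ (unused: e, d — weakening required)
unrestricted ✓ (well-typed at T2 → T1 → T2; no restrictions here)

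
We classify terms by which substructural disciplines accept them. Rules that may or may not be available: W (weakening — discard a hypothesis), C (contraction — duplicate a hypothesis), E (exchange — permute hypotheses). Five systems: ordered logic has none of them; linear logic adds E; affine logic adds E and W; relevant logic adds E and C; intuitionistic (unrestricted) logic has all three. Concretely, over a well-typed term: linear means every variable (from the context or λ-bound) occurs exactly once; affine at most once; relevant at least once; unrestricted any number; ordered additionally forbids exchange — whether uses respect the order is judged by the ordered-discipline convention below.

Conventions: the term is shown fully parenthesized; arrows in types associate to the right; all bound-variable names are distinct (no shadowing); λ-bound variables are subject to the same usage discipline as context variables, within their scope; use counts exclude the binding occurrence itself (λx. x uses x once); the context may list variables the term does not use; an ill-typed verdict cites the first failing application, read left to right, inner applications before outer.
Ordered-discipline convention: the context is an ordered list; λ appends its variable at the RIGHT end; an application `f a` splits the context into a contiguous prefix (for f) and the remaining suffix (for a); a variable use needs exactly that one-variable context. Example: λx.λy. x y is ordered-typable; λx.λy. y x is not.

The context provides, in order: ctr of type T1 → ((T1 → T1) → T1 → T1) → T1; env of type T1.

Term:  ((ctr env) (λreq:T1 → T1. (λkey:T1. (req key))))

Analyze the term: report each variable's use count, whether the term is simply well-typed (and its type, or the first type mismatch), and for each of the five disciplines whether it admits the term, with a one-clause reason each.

counts: ctr=1; env=1; req (λ-bound)=1; key (λ-bound)=1
order of uses: ctr, env, req, key
typing: well-typed at T1
ordered: ✓ — ctr, env, req, key once each; derivable with no W/C/E
linear: ✓ — exactly-once usage across ctr, env, req, key
affine: ✓ — no duplicate uses among ctr, env, req, key
relevant: ✓ — every one of ctr, env, req, key appears
unrestricted: ✓ — typability at T1 is all that's needed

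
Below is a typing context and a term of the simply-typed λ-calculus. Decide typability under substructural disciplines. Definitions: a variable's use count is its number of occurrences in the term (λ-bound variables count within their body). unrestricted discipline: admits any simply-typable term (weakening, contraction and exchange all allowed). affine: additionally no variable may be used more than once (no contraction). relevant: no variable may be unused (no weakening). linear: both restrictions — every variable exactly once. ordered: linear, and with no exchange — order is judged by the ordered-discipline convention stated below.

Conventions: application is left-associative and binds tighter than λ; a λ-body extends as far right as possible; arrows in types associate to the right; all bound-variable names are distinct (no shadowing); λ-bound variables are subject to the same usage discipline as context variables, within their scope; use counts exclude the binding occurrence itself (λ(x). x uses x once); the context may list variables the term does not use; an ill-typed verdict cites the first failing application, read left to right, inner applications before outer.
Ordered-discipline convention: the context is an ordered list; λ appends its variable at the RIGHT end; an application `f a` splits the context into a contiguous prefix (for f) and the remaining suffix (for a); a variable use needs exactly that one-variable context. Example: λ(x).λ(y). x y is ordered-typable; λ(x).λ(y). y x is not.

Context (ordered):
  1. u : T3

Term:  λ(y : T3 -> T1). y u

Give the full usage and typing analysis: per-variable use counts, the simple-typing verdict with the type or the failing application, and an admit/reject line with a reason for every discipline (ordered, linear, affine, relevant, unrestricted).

variable uses: u: 1; y (bound): 1
left-to-right use order: y, u
typing: the term checks, with type (T3 -> T1) -> T1
ordered: ✗, needs exchange: uses follow y, u
linear: ✓, exactly-once usage across u, y
affine: ✓, u, y: no repeats, contraction unneeded
relevant: ✓, u, y: all used, weakening unneeded
unrestricted: ✓, well-typed at (T3 -> T1) -> T1; no restrictions here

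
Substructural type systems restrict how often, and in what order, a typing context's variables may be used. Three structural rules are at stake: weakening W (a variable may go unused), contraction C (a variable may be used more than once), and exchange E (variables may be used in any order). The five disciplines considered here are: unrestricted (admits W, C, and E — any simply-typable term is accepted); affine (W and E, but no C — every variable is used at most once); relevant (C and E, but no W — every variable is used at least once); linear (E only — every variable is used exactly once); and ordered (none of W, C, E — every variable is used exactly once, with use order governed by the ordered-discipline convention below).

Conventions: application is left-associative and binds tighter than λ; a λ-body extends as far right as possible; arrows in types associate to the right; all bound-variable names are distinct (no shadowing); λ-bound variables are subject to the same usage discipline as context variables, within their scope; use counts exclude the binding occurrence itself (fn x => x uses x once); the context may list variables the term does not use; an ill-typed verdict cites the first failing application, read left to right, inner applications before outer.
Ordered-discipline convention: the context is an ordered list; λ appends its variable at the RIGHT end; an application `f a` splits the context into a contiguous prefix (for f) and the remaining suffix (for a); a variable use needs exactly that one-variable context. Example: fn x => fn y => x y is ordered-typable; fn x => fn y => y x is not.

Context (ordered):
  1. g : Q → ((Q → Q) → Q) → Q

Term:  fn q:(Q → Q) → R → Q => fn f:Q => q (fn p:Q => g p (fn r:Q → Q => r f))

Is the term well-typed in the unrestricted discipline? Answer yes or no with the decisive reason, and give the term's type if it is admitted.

yes — simply typable at ((Q → Q) → R → Q) → Q → R → Q; W, C, E all held; term : ((Q → Q) → R → Q) → Q → R → Q
use counts: g=1, q (λ-bound)=1, f (λ-bound)=1, p (λ-bound)=1, r (λ-bound)=1
uses in reading order: q, g, p, r, f
typing: the term checks, with type ((Q → Q) → R → Q) → Q → R → Q
all disciplines: ordered ✗; linear ✓; affine ✓; relevant ✓; unrestricted ✓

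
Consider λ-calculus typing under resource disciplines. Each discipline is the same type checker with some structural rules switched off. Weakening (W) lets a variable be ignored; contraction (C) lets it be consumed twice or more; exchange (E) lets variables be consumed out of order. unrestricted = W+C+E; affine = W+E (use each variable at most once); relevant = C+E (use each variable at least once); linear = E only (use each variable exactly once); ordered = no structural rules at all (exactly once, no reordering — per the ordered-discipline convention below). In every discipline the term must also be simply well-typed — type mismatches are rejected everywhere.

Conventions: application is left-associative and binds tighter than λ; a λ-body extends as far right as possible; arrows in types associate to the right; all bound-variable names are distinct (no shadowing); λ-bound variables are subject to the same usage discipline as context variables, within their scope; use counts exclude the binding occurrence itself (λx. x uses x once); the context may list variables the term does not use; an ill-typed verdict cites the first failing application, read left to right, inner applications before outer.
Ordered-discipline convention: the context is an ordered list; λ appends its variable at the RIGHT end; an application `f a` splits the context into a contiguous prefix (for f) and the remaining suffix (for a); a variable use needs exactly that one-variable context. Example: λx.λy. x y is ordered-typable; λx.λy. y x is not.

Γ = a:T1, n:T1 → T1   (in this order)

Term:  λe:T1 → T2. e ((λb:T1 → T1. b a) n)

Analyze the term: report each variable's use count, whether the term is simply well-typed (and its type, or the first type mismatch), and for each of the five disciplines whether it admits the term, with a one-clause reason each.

use counts: a: 1×; n: 1×; e (λ-bound): 1×; b (λ-bound): 1×
uses in reading order: e, b, a, n
typing: well-typed at (T1 → T2) → T2
ordered: ✗, use order e, b, a, n needs exchange
linear: ✓, each of a, n, e, b used exactly once
affine: ✓, at most one use each (a, n, e, b)
relevant: ✓, none of a, n, e, b goes unused
unrestricted: ✓, simply typable at (T1 → T2) → T2; W, C, E all held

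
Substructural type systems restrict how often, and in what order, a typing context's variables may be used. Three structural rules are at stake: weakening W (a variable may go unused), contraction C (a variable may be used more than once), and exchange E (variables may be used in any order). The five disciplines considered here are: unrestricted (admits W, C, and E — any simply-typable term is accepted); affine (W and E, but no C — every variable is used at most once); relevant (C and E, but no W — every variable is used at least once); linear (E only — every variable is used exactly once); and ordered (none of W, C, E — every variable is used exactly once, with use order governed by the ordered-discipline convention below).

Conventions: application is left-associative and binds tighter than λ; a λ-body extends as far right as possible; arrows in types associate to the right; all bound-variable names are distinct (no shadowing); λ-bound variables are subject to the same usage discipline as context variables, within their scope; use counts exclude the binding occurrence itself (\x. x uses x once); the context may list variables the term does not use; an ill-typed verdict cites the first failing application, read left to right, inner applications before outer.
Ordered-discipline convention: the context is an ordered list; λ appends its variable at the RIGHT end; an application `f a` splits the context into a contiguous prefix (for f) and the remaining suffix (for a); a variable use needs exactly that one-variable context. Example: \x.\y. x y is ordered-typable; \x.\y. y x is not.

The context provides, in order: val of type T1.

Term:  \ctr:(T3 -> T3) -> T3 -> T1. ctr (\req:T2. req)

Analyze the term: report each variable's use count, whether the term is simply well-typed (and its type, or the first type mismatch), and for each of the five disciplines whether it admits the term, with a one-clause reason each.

use counts: val=0; ctr [bound]=1; req [bound]=1
use order (left to right): ctr, req
typing: ill-typed: a function awaiting T3 -> T3 gets T2 -> T2
ordered: ✗ — a type mismatch blocks all five
linear: ✗ — the type mismatch rejects it
affine: ✗ — not simply typable
relevant: ✗ — fails simple typing
unrestricted: ✗ — a type mismatch blocks all five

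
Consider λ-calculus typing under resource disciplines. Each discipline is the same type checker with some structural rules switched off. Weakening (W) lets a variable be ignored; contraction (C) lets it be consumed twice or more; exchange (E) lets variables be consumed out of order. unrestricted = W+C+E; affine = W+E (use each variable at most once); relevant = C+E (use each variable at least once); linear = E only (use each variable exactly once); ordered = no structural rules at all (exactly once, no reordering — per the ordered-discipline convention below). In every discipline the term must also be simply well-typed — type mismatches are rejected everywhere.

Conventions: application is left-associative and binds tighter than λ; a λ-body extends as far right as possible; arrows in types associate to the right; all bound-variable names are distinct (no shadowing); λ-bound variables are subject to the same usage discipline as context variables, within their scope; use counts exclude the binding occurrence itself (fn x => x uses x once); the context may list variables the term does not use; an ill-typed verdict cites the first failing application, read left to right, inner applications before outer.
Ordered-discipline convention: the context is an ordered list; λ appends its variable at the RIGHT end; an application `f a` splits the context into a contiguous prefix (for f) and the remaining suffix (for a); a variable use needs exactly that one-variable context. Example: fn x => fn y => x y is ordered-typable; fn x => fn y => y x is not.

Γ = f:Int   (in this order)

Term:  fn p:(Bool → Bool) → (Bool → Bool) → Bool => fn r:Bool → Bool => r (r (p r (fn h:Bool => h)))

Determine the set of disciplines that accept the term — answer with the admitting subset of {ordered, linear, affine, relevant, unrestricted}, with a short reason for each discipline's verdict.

accepted by: unrestricted
variable uses: f: 0, p (bound): 1, r (bound): 3, h (bound): 1
left-to-right use order: r, r, p, r, h
typing: ✓ — ((Bool → Bool) → (Bool → Bool) → Bool) → (Bool → Bool) → Bool
ordered: ✗ — uses contraction: r ×3; f left unused
linear: ✗ — uses contraction: r ×3; f left unused
affine: ✗ — uses contraction: r ×3
relevant: ✗ — f left unused
unrestricted: ✓ — well-typed at ((Bool → Bool) → (Bool → Bool) → Bool) → (Bool → Bool) → Bool; no restrictions here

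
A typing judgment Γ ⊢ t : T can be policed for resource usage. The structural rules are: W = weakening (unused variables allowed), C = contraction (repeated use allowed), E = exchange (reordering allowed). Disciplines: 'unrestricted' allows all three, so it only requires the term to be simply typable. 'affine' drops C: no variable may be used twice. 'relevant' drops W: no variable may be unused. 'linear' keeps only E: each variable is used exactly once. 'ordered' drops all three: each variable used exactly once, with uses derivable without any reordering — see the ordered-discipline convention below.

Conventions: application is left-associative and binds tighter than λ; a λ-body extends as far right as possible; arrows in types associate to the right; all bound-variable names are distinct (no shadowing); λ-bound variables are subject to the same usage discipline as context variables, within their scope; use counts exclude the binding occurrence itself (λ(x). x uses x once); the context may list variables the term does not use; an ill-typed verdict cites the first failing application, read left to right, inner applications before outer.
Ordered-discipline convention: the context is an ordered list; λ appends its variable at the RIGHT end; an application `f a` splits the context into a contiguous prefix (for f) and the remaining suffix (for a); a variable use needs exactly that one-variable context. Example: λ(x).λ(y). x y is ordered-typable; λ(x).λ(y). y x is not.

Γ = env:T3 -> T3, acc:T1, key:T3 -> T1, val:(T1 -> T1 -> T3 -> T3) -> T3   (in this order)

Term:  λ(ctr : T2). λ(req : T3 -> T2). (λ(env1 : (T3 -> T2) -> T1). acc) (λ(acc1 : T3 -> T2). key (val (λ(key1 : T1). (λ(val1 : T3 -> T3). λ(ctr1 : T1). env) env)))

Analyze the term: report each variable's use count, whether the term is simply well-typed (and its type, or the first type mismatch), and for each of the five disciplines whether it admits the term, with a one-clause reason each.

usage: env: 2; acc: 1; key: 1; val: 1; ctr [bound]: 0; req [bound]: 0; env1 [bound]: 0; acc1 [bound]: 0; key1 [bound]: 0; val1 [bound]: 0; ctr1 [bound]: 0
use order (left to right): acc, key, val, env, env
typing: ✓ — T2 -> (T3 -> T2) -> T1
ordered: ✗ — needs contraction — env ×2; ctr, req, env1, acc1, key1, val1, ctr1 never used (weakening)
linear: ✗ — needs contraction — env ×2; ctr, req, env1, acc1, key1, val1, ctr1 never used (weakening)
affine: ✗ — needs contraction — env ×2
relevant: ✗ — ctr, req, env1, acc1, key1, val1, ctr1 never used (weakening)
unrestricted: ✓ — well-typed at T2 -> (T3 -> T2) -> T1; no restrictions here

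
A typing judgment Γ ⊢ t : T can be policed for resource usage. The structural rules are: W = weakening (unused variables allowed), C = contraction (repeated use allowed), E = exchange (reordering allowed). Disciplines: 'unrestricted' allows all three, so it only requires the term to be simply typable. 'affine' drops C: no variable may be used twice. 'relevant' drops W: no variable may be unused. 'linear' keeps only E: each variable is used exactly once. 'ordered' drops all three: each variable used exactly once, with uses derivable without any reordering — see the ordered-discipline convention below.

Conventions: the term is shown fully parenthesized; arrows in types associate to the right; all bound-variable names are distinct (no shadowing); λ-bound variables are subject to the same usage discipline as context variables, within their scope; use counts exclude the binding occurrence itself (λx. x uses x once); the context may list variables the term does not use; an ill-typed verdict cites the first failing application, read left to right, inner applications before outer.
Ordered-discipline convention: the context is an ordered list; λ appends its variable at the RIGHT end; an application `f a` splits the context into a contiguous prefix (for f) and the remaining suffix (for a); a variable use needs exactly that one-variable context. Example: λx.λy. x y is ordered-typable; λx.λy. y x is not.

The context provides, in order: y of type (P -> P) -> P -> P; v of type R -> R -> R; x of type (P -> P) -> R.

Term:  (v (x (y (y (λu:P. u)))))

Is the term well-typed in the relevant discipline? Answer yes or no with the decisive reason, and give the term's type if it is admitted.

yes — none of y, v, x, u goes unused; term : R -> R
usage: y ×2, v ×1, x ×1, u (bound) ×1
uses in reading order: v, x, y, y, u
typing: well-typed at R -> R
across the five disciplines: ordered ✗ · linear ✗ · affine ✗ · relevant ✓ · unrestricted ✓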